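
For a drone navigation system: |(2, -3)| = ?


|u| = sqrt(2^2 + (-3)^2) = sqrt(13) = 3.6056

3.6056


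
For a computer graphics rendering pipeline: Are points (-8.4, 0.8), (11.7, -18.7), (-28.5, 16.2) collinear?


Cross product: (11.7-(-8.4))*(16.2-0.8) - ((-18.7)-0.8)*((-28.5)-(-8.4))
= -82.41

No, not collinear


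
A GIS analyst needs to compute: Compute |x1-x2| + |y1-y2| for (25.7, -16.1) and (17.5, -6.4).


|25.7-17.5| + |(-16.1)-(-6.4)| = 8.2 + 9.7 = 17.9

17.9


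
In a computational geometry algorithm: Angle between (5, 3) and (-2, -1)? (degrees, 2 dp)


u.v = -13, |u| = sqrt(34) = 5.831, |v| = sqrt(5) = 2.2361
cos(theta) = u.v/(|u||v|) = -13/sqrt(170) = -0.997054
theta = acos(-0.997054) = 175.6 degrees

175.6 degrees


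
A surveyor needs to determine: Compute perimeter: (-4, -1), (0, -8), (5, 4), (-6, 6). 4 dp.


Sides: (-4, -1)->(0, -8): sqrt(65) = 8.062258, (0, -8)->(5, 4): sqrt(169) = 13, (5, 4)->(-6, 6): sqrt(125) = 11.18034, (-6, 6)->(-4, -1): sqrt(53) = 7.28011
Sum = 39.522708
Perimeter = 39.5227

39.5227


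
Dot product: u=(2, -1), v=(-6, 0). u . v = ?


u . v = u_x*v_x + u_y*v_y = 2*(-6) + (-1)*0
= (-12) + 0 = -12

-12


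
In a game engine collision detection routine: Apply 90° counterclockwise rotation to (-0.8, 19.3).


90° CCW: (x,y) -> (-y, x)
(-0.8,19.3) -> (-19.3, -0.8)

(-19.3, -0.8)


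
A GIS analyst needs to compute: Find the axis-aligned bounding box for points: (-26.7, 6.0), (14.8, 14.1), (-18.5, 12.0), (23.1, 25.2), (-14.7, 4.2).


x range: [-26.7, 23.1]
y range: [4.2, 25.2]
Bounding box: (-26.7,4.2) to (23.1,25.2)

(-26.7,4.2) to (23.1,25.2)


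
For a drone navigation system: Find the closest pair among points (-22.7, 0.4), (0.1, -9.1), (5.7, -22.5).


d(P0,P1) = 24.7, d(P0,P2) = 36.4825, d(P1,P2) = 14.5231
Closest: P1 and P2

Closest pair: (0.1, -9.1) and (5.7, -22.5), distance = 14.5231


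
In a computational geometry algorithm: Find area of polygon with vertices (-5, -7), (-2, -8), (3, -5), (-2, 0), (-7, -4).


Shoelace sum: ((-5)*(-8) - (-2)*(-7)) + ((-2)*(-5) - 3*(-8)) + (3*0 - (-2)*(-5)) + ((-2)*(-4) - (-7)*0) + ((-7)*(-7) - (-5)*(-4))
= 87
Area = |87|/2 = 43.5

43.5


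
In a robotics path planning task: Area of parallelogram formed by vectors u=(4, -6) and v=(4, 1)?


|u x v| = |4*1 - (-6)*4|
= |4 - (-24)| = 28

28


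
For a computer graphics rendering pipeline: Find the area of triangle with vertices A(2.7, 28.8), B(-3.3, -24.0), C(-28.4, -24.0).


Area = |x_A(y_B-y_C) + x_B(y_C-y_A) + x_C(y_A-y_B)|/2
= |0 + 174.24 + (-1499.52)|/2
= 1325.28/2 = 662.64

662.64


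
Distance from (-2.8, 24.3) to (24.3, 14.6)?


dx=27.1, dy=-9.7
d^2 = 27.1^2 + (-9.7)^2 = 828.5
d = sqrt(828.5) = 28.7837

28.7837


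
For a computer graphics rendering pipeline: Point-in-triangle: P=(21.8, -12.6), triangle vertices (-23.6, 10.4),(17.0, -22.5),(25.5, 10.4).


Cross products: AB x AP = 559.86, BC x BP = -73.77, CA x CP = 1129.3
All same sign? no

No, outside


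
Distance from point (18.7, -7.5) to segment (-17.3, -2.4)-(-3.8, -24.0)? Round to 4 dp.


Project P onto AB: t = 0.9189 (clamped to [0,1])
Closest point on segment: (-4.8955, -22.2472)
Distance: 27.8249

27.8249


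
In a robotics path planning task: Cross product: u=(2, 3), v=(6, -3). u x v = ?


u x v = u_x*v_y - u_y*v_x = 2*(-3) - 3*6
= (-6) - 18 = -24

-24


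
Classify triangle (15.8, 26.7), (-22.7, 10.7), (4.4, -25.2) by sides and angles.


Side lengths squared: AB^2=1738.25, BC^2=2023.22, CA^2=2823.57
Sorted: [1738.25, 2023.22, 2823.57]
By sides: Scalene, By angles: Acute

Scalene, Acute


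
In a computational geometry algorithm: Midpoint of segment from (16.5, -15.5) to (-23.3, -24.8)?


M = ((16.5+(-23.3))/2, ((-15.5)+(-24.8))/2)
= (-3.4, -20.15)

(-3.4, -20.15)


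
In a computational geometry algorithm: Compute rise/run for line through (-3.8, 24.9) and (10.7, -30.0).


slope = (y2-y1)/(x2-x1) = ((-30)-24.9)/(10.7-(-3.8)) = (-54.9)/14.5 = -3.7862

-3.7862


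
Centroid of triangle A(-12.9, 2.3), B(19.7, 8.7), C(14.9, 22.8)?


Centroid = ((x_A+x_B+x_C)/3, (y_A+y_B+y_C)/3)
= (((-12.9)+19.7+14.9)/3, (2.3+8.7+22.8)/3)
= (7.2333, 11.2667)

(7.2333, 11.2667)


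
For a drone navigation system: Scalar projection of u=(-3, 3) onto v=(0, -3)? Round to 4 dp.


u.v = -9, |v| = sqrt(9) = 3
Scalar projection = u.v / |v| = -9 / sqrt(9) = -3

-3


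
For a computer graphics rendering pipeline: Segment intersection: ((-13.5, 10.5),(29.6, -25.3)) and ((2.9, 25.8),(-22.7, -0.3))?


Cross products: d1=-36.36, d2=2005.03, d3=1246.55, d4=-794.84
d1*d2 < 0 and d3*d4 < 0? yes

Yes, they intersect


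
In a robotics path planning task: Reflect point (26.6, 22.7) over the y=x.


Reflection over y=x: (x,y) -> (y,x)
(26.6, 22.7) -> (22.7, 26.6)

(22.7, 26.6)


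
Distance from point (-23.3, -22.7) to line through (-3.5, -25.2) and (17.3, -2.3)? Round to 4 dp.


|cross product| = 505.42
|line direction| = sqrt(957.05) = 30.9362
Distance = 505.42/sqrt(957.05) = 16.3375

16.3375


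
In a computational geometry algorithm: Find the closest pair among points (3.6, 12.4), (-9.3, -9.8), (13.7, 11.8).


d(P0,P1) = 25.6759, d(P0,P2) = 10.1178, d(P1,P2) = 31.5525
Closest: P0 and P2

Closest pair: (3.6, 12.4) and (13.7, 11.8), distance = 10.1178


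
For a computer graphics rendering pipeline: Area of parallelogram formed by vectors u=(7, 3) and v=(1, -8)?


|u x v| = |7*(-8) - 3*1|
= |(-56) - 3| = 59

59


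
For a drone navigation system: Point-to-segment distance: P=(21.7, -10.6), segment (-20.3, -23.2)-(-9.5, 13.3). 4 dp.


Project P onto AB: t = 0.6305 (clamped to [0,1])
Closest point on segment: (-13.4908, -0.1874)
Distance: 36.699

36.699


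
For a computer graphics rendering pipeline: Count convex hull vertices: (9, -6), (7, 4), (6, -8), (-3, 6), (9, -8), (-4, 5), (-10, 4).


Convex hull vertices (CCW): (-10, 4), (6, -8), (9, -8), (9, -6), (7, 4), (-3, 6)
Count = 6

6


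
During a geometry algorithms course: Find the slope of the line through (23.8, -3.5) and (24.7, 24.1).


slope = (y2-y1)/(x2-x1) = (24.1-(-3.5))/(24.7-23.8) = 27.6/0.9 = 30.6667

30.6667


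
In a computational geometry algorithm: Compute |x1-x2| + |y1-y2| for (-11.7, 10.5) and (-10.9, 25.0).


|(-11.7)-(-10.9)| + |10.5-25| = 0.8 + 14.5 = 15.3

15.3


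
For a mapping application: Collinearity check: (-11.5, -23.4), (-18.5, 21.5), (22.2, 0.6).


Cross product: ((-18.5)-(-11.5))*(0.6-(-23.4)) - (21.5-(-23.4))*(22.2-(-11.5))
= -1681.13

No, not collinear


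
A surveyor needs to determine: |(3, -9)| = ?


|u| = sqrt(3^2 + (-9)^2) = sqrt(90) = 9.4868

9.4868


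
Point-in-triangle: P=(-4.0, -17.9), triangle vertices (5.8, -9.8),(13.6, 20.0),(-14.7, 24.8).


Cross products: AB x AP = 228.86, BC x BP = 1157.05, CA x CP = -505.13
All same sign? no

No, outside


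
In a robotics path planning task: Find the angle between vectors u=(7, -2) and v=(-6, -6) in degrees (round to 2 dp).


u.v = -30, |u| = sqrt(53) = 7.2801, |v| = sqrt(72) = 8.4853
cos(theta) = u.v/(|u||v|) = -30/sqrt(3816) = -0.485643
theta = acos(-0.485643) = 119.05 degrees

119.05 degrees


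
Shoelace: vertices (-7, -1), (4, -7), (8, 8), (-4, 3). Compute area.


Shoelace sum: ((-7)*(-7) - 4*(-1)) + (4*8 - 8*(-7)) + (8*3 - (-4)*8) + ((-4)*(-1) - (-7)*3)
= 222
Area = |222|/2 = 111

111


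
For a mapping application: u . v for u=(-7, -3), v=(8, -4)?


u . v = u_x*v_x + u_y*v_y = (-7)*8 + (-3)*(-4)
= (-56) + 12 = -44

-44


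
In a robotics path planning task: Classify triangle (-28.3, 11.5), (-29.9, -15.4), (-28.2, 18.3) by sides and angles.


Side lengths squared: AB^2=726.17, BC^2=1138.58, CA^2=46.25
Sorted: [46.25, 726.17, 1138.58]
By sides: Scalene, By angles: Obtuse

Scalene, Obtuse


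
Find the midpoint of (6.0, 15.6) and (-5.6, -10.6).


M = ((6+(-5.6))/2, (15.6+(-10.6))/2)
= (0.2, 2.5)

(0.2, 2.5)


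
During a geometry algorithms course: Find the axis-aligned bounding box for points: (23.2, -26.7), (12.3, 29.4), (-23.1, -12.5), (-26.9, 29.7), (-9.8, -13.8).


x range: [-26.9, 23.2]
y range: [-26.7, 29.7]
Bounding box: (-26.9,-26.7) to (23.2,29.7)

(-26.9,-26.7) to (23.2,29.7)


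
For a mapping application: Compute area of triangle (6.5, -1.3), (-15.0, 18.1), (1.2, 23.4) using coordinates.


Area = |x_A(y_B-y_C) + x_B(y_C-y_A) + x_C(y_A-y_B)|/2
= |(-34.45) + (-370.5) + (-23.28)|/2
= 428.23/2 = 214.115

214.115


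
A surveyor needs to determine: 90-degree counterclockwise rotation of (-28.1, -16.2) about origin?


90° CCW: (x,y) -> (-y, x)
(-28.1,-16.2) -> (16.2, -28.1)

(16.2, -28.1)


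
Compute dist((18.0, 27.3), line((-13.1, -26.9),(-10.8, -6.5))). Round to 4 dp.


|cross product| = 509.78
|line direction| = sqrt(421.45) = 20.5292
Distance = 509.78/sqrt(421.45) = 24.8319

24.8319


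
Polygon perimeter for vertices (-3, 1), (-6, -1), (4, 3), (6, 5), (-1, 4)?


Sides: (-3, 1)->(-6, -1): sqrt(13) = 3.605551, (-6, -1)->(4, 3): sqrt(116) = 10.77033, (4, 3)->(6, 5): sqrt(8) = 2.828427, (6, 5)->(-1, 4): sqrt(50) = 7.071068, (-1, 4)->(-3, 1): sqrt(13) = 3.605551
Sum = 27.880927
Perimeter = 27.8809

27.8809


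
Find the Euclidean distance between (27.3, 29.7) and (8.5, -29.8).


dx=-18.8, dy=-59.5
d^2 = (-18.8)^2 + (-59.5)^2 = 3893.69
d = sqrt(3893.69) = 62.3994

62.3994


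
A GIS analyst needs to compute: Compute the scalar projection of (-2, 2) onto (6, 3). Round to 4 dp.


u.v = -6, |v| = sqrt(45) = 6.7082
Scalar projection = u.v / |v| = -6 / sqrt(45) = -0.8944

-0.8944


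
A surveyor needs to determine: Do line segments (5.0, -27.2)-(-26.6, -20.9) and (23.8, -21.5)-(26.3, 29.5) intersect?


Cross products: d1=944.55, d2=2571.9, d3=-298.56, d4=-1925.91
d1*d2 < 0 and d3*d4 < 0? no

No, they don't intersect


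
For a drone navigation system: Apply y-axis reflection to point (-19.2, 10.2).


Reflection over y-axis: (x,y) -> (-x,y)
(-19.2, 10.2) -> (19.2, 10.2)

(19.2, 10.2)


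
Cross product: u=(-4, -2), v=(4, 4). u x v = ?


u x v = u_x*v_y - u_y*v_x = (-4)*4 - (-2)*4
= (-16) - (-8) = -8

-8


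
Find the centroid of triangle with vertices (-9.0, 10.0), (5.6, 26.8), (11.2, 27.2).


Centroid = ((x_A+x_B+x_C)/3, (y_A+y_B+y_C)/3)
= (((-9)+5.6+11.2)/3, (10+26.8+27.2)/3)
= (2.6, 21.3333)

(2.6, 21.3333)


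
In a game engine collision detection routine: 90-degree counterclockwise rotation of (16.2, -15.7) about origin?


90° CCW: (x,y) -> (-y, x)
(16.2,-15.7) -> (15.7, 16.2)

(15.7, 16.2)


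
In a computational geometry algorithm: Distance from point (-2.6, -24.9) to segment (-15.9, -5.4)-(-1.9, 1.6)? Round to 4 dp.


Project P onto AB: t = 0.2029 (clamped to [0,1])
Closest point on segment: (-13.06, -3.98)
Distance: 23.3893

23.3893


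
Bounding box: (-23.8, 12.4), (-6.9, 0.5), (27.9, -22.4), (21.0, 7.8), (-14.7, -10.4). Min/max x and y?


x range: [-23.8, 27.9]
y range: [-22.4, 12.4]
Bounding box: (-23.8,-22.4) to (27.9,12.4)

(-23.8,-22.4) to (27.9,12.4)


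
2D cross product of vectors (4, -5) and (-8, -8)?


u x v = u_x*v_y - u_y*v_x = 4*(-8) - (-5)*(-8)
= (-32) - 40 = -72

-72


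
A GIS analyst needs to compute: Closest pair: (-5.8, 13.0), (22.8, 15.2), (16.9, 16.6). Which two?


d(P0,P1) = 28.6845, d(P0,P2) = 22.9837, d(P1,P2) = 6.0638
Closest: P1 and P2

Closest pair: (22.8, 15.2) and (16.9, 16.6), distance = 6.0638


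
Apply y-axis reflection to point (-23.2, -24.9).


Reflection over y-axis: (x,y) -> (-x,y)
(-23.2, -24.9) -> (23.2, -24.9)

(23.2, -24.9)


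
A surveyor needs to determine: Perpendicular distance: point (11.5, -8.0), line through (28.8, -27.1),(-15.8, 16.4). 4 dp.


|cross product| = 99.31
|line direction| = sqrt(3881.41) = 62.301
Distance = 99.31/sqrt(3881.41) = 1.594

1.594


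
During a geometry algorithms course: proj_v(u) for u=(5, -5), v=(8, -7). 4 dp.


u.v = 75, |v| = sqrt(113) = 10.6301
Scalar projection = u.v / |v| = 75 / sqrt(113) = 7.0554

7.0554


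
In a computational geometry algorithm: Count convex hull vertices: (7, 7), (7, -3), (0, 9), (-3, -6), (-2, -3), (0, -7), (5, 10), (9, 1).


Convex hull vertices (CCW): (-3, -6), (0, -7), (7, -3), (9, 1), (7, 7), (5, 10), (0, 9)
Count = 7

7


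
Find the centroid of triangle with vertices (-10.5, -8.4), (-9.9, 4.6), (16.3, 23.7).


Centroid = ((x_A+x_B+x_C)/3, (y_A+y_B+y_C)/3)
= (((-10.5)+(-9.9)+16.3)/3, ((-8.4)+4.6+23.7)/3)
= (-1.3667, 6.6333)

(-1.3667, 6.6333)


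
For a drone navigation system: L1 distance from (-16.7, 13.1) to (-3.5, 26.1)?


|(-16.7)-(-3.5)| + |13.1-26.1| = 13.2 + 13 = 26.2

26.2


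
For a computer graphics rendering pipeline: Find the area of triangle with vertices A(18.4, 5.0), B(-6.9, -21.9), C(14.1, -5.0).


Area = |x_A(y_B-y_C) + x_B(y_C-y_A) + x_C(y_A-y_B)|/2
= |(-310.96) + 69 + 379.29|/2
= 137.33/2 = 68.665

68.665


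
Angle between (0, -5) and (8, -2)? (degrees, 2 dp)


u.v = 10, |u| = sqrt(25) = 5, |v| = sqrt(68) = 8.2462
cos(theta) = u.v/(|u||v|) = 10/sqrt(1700) = 0.242536
theta = acos(0.242536) = 75.96 degrees

75.96 degrees


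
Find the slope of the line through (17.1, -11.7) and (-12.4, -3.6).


slope = (y2-y1)/(x2-x1) = ((-3.6)-(-11.7))/((-12.4)-17.1) = 8.1/(-29.5) = -0.2746

-0.2746


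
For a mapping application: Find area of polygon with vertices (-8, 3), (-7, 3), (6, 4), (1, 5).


Shoelace sum: ((-8)*3 - (-7)*3) + ((-7)*4 - 6*3) + (6*5 - 1*4) + (1*3 - (-8)*5)
= 20
Area = |20|/2 = 10

10


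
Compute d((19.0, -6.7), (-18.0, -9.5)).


dx=-37, dy=-2.8
d^2 = (-37)^2 + (-2.8)^2 = 1376.84
d = sqrt(1376.84) = 37.1058

37.1058


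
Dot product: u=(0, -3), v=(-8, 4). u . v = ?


u . v = u_x*v_x + u_y*v_y = 0*(-8) + (-3)*4
= 0 + (-12) = -12

-12


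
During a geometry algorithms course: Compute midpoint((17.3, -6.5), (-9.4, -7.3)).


M = ((17.3+(-9.4))/2, ((-6.5)+(-7.3))/2)
= (3.95, -6.9)

(3.95, -6.9)


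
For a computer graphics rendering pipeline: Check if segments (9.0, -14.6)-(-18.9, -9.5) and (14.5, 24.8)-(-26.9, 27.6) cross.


Cross products: d1=1646.56, d2=1513.54, d3=-1127.31, d4=-994.29
d1*d2 < 0 and d3*d4 < 0? no

No, they don't intersect


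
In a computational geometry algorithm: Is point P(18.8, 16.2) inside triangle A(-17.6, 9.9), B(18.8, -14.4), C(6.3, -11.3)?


Cross products: AB x AP = 1113.84, BC x BP = -382.5, CA x CP = -922.25
All same sign? no

No, outside


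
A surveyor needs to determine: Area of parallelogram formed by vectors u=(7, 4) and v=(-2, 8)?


|u x v| = |7*8 - 4*(-2)|
= |56 - (-8)| = 64

64


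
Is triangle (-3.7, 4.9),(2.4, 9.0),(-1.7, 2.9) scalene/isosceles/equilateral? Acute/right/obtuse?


Side lengths squared: AB^2=54.02, BC^2=54.02, CA^2=8
Sorted: [8, 54.02, 54.02]
By sides: Isosceles, By angles: Acute

Isosceles, Acute


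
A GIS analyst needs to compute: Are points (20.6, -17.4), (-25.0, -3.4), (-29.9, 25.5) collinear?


Cross product: ((-25)-20.6)*(25.5-(-17.4)) - ((-3.4)-(-17.4))*((-29.9)-20.6)
= -1249.24

No, not collinear


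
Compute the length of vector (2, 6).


|u| = sqrt(2^2 + 6^2) = sqrt(40) = 6.3246

6.3246


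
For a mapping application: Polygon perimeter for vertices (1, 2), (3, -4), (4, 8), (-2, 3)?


Sides: (1, 2)->(3, -4): sqrt(40) = 6.324555, (3, -4)->(4, 8): sqrt(145) = 12.041595, (4, 8)->(-2, 3): sqrt(61) = 7.81025, (-2, 3)->(1, 2): sqrt(10) = 3.162278
Sum = 29.338678
Perimeter = 29.3387

29.3387


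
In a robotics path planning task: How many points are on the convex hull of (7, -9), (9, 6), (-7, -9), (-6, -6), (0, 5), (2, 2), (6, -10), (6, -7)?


Convex hull vertices (CCW): (-7, -9), (6, -10), (7, -9), (9, 6), (0, 5), (-6, -6)
Count = 6

6


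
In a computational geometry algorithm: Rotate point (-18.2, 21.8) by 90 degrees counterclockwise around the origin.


90° CCW: (x,y) -> (-y, x)
(-18.2,21.8) -> (-21.8, -18.2)

(-21.8, -18.2)


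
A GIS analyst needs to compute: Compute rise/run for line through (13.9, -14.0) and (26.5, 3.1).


slope = (y2-y1)/(x2-x1) = (3.1-(-14))/(26.5-13.9) = 17.1/12.6 = 1.3571

1.3571


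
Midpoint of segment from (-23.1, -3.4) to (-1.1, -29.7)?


M = (((-23.1)+(-1.1))/2, ((-3.4)+(-29.7))/2)
= (-12.1, -16.55)

(-12.1, -16.55)


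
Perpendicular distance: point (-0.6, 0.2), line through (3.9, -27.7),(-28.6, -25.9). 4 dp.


|cross product| = 898.65
|line direction| = sqrt(1059.49) = 32.5498
Distance = 898.65/sqrt(1059.49) = 27.6085

27.6085


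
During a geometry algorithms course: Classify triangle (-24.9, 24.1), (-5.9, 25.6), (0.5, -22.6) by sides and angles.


Side lengths squared: AB^2=363.25, BC^2=2364.2, CA^2=2826.05
Sorted: [363.25, 2364.2, 2826.05]
By sides: Scalene, By angles: Obtuse

Scalene, Obtuse


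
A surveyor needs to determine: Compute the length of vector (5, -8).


|u| = sqrt(5^2 + (-8)^2) = sqrt(89) = 9.434

9.434


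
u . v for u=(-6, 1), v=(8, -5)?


u . v = u_x*v_x + u_y*v_y = (-6)*8 + 1*(-5)
= (-48) + (-5) = -53

-53


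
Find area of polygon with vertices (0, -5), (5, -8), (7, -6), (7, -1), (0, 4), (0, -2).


Shoelace sum: (0*(-8) - 5*(-5)) + (5*(-6) - 7*(-8)) + (7*(-1) - 7*(-6)) + (7*4 - 0*(-1)) + (0*(-2) - 0*4) + (0*(-5) - 0*(-2))
= 114
Area = |114|/2 = 57

57


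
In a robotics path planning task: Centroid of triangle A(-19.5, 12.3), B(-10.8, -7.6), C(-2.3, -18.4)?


Centroid = ((x_A+x_B+x_C)/3, (y_A+y_B+y_C)/3)
= (((-19.5)+(-10.8)+(-2.3))/3, (12.3+(-7.6)+(-18.4))/3)
= (-10.8667, -4.5667)

(-10.8667, -4.5667)


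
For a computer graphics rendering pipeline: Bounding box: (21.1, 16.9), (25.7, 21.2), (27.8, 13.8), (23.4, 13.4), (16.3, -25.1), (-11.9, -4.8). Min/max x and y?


x range: [-11.9, 27.8]
y range: [-25.1, 21.2]
Bounding box: (-11.9,-25.1) to (27.8,21.2)

(-11.9,-25.1) to (27.8,21.2)


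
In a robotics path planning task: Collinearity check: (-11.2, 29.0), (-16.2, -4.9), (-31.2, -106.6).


Cross product: ((-16.2)-(-11.2))*((-106.6)-29) - ((-4.9)-29)*((-31.2)-(-11.2))
= 0

Yes, collinear


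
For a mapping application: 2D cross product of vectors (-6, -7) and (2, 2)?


u x v = u_x*v_y - u_y*v_x = (-6)*2 - (-7)*2
= (-12) - (-14) = 2

2


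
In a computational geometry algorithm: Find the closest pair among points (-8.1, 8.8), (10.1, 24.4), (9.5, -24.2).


d(P0,P1) = 23.9708, d(P0,P2) = 37.4, d(P1,P2) = 48.6037
Closest: P0 and P1

Closest pair: (-8.1, 8.8) and (10.1, 24.4), distance = 23.9708


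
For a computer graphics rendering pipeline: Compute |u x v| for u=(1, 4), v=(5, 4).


|u x v| = |1*4 - 4*5|
= |4 - 20| = 16

16


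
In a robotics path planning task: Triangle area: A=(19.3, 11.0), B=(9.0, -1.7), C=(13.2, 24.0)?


Area = |x_A(y_B-y_C) + x_B(y_C-y_A) + x_C(y_A-y_B)|/2
= |(-496.01) + 117 + 167.64|/2
= 211.37/2 = 105.685

105.685


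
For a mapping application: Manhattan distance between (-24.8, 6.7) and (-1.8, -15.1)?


|(-24.8)-(-1.8)| + |6.7-(-15.1)| = 23 + 21.8 = 44.8

44.8


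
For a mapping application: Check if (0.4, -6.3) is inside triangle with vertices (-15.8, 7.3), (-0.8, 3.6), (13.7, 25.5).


Cross products: AB x AP = -144.06, BC x BP = -169.83, CA x CP = 696.04
All same sign? no

No, outside


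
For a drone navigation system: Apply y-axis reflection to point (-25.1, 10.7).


Reflection over y-axis: (x,y) -> (-x,y)
(-25.1, 10.7) -> (25.1, 10.7)

(25.1, 10.7)


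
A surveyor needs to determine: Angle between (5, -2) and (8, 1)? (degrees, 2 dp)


u.v = 38, |u| = sqrt(29) = 5.3852, |v| = sqrt(65) = 8.0623
cos(theta) = u.v/(|u||v|) = 38/sqrt(1885) = 0.875242
theta = acos(0.875242) = 28.93 degrees

28.93 degrees


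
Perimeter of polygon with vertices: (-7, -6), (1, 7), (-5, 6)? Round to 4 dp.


Sides: (-7, -6)->(1, 7): sqrt(233) = 15.264338, (1, 7)->(-5, 6): sqrt(37) = 6.082763, (-5, 6)->(-7, -6): sqrt(148) = 12.165525
Sum = 33.512626
Perimeter = 33.5126

33.5126


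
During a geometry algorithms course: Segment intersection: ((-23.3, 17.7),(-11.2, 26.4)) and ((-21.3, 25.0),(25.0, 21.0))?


Cross products: d1=-345.99, d2=105.22, d3=70.93, d4=-380.28
d1*d2 < 0 and d3*d4 < 0? yes

Yes, they intersect


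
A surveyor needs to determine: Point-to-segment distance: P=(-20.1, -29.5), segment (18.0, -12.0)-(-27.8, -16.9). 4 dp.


Project P onto AB: t = 0.8629 (clamped to [0,1])
Closest point on segment: (-21.5199, -16.2281)
Distance: 13.3476

13.3476


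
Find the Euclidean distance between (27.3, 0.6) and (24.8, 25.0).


dx=-2.5, dy=24.4
d^2 = (-2.5)^2 + 24.4^2 = 601.61
d = sqrt(601.61) = 24.5277

24.5277


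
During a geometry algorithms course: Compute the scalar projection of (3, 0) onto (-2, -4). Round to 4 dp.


u.v = -6, |v| = sqrt(20) = 4.4721
Scalar projection = u.v / |v| = -6 / sqrt(20) = -1.3416

-1.3416


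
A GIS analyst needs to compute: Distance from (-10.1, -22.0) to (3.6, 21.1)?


dx=13.7, dy=43.1
d^2 = 13.7^2 + 43.1^2 = 2045.3
d = sqrt(2045.3) = 45.225

45.225


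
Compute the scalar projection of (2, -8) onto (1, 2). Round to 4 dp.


u.v = -14, |v| = sqrt(5) = 2.2361
Scalar projection = u.v / |v| = -14 / sqrt(5) = -6.261

-6.261


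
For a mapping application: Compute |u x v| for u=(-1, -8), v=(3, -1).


|u x v| = |(-1)*(-1) - (-8)*3|
= |1 - (-24)| = 25

25


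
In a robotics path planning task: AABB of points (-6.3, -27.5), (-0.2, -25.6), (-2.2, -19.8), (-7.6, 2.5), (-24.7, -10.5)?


x range: [-24.7, -0.2]
y range: [-27.5, 2.5]
Bounding box: (-24.7,-27.5) to (-0.2,2.5)

(-24.7,-27.5) to (-0.2,2.5)


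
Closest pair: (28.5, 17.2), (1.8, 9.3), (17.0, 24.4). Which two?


d(P0,P1) = 27.8442, d(P0,P2) = 13.568, d(P1,P2) = 21.4255
Closest: P0 and P2

Closest pair: (28.5, 17.2) and (17.0, 24.4), distance = 13.568


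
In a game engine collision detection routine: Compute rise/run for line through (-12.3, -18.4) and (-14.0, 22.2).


slope = (y2-y1)/(x2-x1) = (22.2-(-18.4))/((-14)-(-12.3)) = 40.6/(-1.7) = -23.8824

-23.8824


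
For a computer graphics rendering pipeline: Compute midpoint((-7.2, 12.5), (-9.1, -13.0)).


M = (((-7.2)+(-9.1))/2, (12.5+(-13))/2)
= (-8.15, -0.25)

(-8.15, -0.25)


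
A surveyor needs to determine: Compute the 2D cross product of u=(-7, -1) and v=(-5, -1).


u x v = u_x*v_y - u_y*v_x = (-7)*(-1) - (-1)*(-5)
= 7 - 5 = 2

2


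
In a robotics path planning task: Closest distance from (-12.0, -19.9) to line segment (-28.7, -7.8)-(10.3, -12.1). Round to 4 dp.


Project P onto AB: t = 0.4569 (clamped to [0,1])
Closest point on segment: (-10.8825, -9.7645)
Distance: 10.1969

10.1969


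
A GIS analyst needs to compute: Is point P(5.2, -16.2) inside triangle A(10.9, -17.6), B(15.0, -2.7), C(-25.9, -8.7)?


Cross products: AB x AP = 90.67, BC x BP = 493.35, CA x CP = 0.79
All same sign? yes

Yes, inside


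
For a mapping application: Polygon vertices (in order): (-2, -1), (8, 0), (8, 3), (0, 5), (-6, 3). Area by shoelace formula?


Shoelace sum: ((-2)*0 - 8*(-1)) + (8*3 - 8*0) + (8*5 - 0*3) + (0*3 - (-6)*5) + ((-6)*(-1) - (-2)*3)
= 114
Area = |114|/2 = 57

57


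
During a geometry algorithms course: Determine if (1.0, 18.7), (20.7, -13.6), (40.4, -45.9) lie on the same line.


Cross product: (20.7-1)*((-45.9)-18.7) - ((-13.6)-18.7)*(40.4-1)
= 0

Yes, collinear


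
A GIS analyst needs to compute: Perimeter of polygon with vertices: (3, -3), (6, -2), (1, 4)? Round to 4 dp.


Sides: (3, -3)->(6, -2): sqrt(10) = 3.162278, (6, -2)->(1, 4): sqrt(61) = 7.81025, (1, 4)->(3, -3): sqrt(53) = 7.28011
Sum = 18.252638
Perimeter = 18.2526

18.2526


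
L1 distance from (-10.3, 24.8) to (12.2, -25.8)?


|(-10.3)-12.2| + |24.8-(-25.8)| = 22.5 + 50.6 = 73.1

73.1


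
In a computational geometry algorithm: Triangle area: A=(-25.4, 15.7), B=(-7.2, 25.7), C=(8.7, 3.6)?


Area = |x_A(y_B-y_C) + x_B(y_C-y_A) + x_C(y_A-y_B)|/2
= |(-561.34) + 87.12 + (-87)|/2
= 561.22/2 = 280.61

280.61


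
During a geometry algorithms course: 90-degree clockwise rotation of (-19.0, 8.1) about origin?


90° CW: (x,y) -> (y, -x)
(-19,8.1) -> (8.1, 19)

(8.1, 19)


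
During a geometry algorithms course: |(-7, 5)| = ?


|u| = sqrt((-7)^2 + 5^2) = sqrt(74) = 8.6023

8.6023


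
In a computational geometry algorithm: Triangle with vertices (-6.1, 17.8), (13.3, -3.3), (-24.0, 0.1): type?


Side lengths squared: AB^2=821.57, BC^2=1402.85, CA^2=633.7
Sorted: [633.7, 821.57, 1402.85]
By sides: Scalene, By angles: Acute

Scalene, Acute


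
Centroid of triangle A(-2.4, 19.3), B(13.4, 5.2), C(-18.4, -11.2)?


Centroid = ((x_A+x_B+x_C)/3, (y_A+y_B+y_C)/3)
= (((-2.4)+13.4+(-18.4))/3, (19.3+5.2+(-11.2))/3)
= (-2.4667, 4.4333)

(-2.4667, 4.4333)


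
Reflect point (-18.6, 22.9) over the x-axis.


Reflection over x-axis: (x,y) -> (x,-y)
(-18.6, 22.9) -> (-18.6, -22.9)

(-18.6, -22.9)


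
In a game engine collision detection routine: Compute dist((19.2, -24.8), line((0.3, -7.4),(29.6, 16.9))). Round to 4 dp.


|cross product| = 969.09
|line direction| = sqrt(1448.98) = 38.0655
Distance = 969.09/sqrt(1448.98) = 25.4585

25.4585


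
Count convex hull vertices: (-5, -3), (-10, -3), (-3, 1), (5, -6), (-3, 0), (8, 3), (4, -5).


Convex hull vertices (CCW): (-10, -3), (5, -6), (8, 3), (-3, 1)
Count = 4

4


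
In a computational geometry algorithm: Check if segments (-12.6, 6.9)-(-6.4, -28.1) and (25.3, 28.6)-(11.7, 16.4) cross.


Cross products: d1=-167.26, d2=384.38, d3=1461.04, d4=909.4
d1*d2 < 0 and d3*d4 < 0? no

No, they don't intersect


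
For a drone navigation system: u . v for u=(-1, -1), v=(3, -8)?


u . v = u_x*v_x + u_y*v_y = (-1)*3 + (-1)*(-8)
= (-3) + 8 = 5

5


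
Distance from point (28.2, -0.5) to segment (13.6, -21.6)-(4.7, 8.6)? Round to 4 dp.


Project P onto AB: t = 0.5118 (clamped to [0,1])
Closest point on segment: (9.0454, -6.1449)
Distance: 19.9691

19.9691


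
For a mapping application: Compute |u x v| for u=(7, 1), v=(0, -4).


|u x v| = |7*(-4) - 1*0|
= |(-28) - 0| = 28

28


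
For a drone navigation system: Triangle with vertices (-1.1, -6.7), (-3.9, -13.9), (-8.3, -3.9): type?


Side lengths squared: AB^2=59.68, BC^2=119.36, CA^2=59.68
Sorted: [59.68, 59.68, 119.36]
By sides: Isosceles, By angles: Right

Isosceles, Right


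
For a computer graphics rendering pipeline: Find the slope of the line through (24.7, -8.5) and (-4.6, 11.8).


slope = (y2-y1)/(x2-x1) = (11.8-(-8.5))/((-4.6)-24.7) = 20.3/(-29.3) = -0.6928

-0.6928


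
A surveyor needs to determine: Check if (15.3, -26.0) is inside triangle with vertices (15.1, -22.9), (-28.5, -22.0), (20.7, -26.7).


Cross products: AB x AP = 134.98, BC x BP = 9.06, CA x CP = 16.6
All same sign? yes

Yes, inside


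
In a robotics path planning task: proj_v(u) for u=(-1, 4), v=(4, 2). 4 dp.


u.v = 4, |v| = sqrt(20) = 4.4721
Scalar projection = u.v / |v| = 4 / sqrt(20) = 0.8944

0.8944


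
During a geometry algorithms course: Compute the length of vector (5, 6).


|u| = sqrt(5^2 + 6^2) = sqrt(61) = 7.8102

7.8102


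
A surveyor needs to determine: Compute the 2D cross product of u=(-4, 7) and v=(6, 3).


u x v = u_x*v_y - u_y*v_x = (-4)*3 - 7*6
= (-12) - 42 = -54

-54


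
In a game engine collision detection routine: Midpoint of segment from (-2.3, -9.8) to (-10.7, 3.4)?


M = (((-2.3)+(-10.7))/2, ((-9.8)+3.4)/2)
= (-6.5, -3.2)

(-6.5, -3.2)


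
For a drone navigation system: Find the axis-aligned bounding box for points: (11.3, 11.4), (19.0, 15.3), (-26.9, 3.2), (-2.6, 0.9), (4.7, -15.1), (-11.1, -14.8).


x range: [-26.9, 19]
y range: [-15.1, 15.3]
Bounding box: (-26.9,-15.1) to (19,15.3)

(-26.9,-15.1) to (19,15.3)


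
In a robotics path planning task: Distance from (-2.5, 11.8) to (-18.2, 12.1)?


dx=-15.7, dy=0.3
d^2 = (-15.7)^2 + 0.3^2 = 246.58
d = sqrt(246.58) = 15.7029

15.7029


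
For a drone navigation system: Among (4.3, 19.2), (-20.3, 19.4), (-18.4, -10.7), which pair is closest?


d(P0,P1) = 24.6008, d(P0,P2) = 37.5406, d(P1,P2) = 30.1599
Closest: P0 and P1

Closest pair: (4.3, 19.2) and (-20.3, 19.4), distance = 24.6008


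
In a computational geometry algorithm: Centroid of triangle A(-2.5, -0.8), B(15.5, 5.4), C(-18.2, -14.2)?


Centroid = ((x_A+x_B+x_C)/3, (y_A+y_B+y_C)/3)
= (((-2.5)+15.5+(-18.2))/3, ((-0.8)+5.4+(-14.2))/3)
= (-1.7333, -3.2)

(-1.7333, -3.2)


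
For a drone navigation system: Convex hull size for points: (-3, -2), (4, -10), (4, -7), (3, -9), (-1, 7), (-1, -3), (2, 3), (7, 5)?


Convex hull vertices (CCW): (-3, -2), (3, -9), (4, -10), (7, 5), (-1, 7)
Count = 5

5


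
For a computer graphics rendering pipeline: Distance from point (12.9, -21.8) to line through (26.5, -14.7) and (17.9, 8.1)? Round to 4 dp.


|cross product| = 371.14
|line direction| = sqrt(593.8) = 24.368
Distance = 371.14/sqrt(593.8) = 15.2306

15.2306


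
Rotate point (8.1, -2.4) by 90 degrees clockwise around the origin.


90° CW: (x,y) -> (y, -x)
(8.1,-2.4) -> (-2.4, -8.1)

(-2.4, -8.1)


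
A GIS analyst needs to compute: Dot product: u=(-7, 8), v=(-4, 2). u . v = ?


u . v = u_x*v_x + u_y*v_y = (-7)*(-4) + 8*2
= 28 + 16 = 44

44


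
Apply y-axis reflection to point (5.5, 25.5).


Reflection over y-axis: (x,y) -> (-x,y)
(5.5, 25.5) -> (-5.5, 25.5)

(-5.5, 25.5)


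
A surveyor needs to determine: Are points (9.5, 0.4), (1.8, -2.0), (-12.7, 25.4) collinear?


Cross product: (1.8-9.5)*(25.4-0.4) - ((-2)-0.4)*((-12.7)-9.5)
= -245.78

No, not collinear


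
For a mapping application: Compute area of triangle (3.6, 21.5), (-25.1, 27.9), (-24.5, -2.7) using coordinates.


Area = |x_A(y_B-y_C) + x_B(y_C-y_A) + x_C(y_A-y_B)|/2
= |110.16 + 607.42 + 156.8|/2
= 874.38/2 = 437.19

437.19


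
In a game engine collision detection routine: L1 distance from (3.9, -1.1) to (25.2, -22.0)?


|3.9-25.2| + |(-1.1)-(-22)| = 21.3 + 20.9 = 42.2

42.2


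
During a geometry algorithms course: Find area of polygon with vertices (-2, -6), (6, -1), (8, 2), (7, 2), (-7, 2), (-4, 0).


Shoelace sum: ((-2)*(-1) - 6*(-6)) + (6*2 - 8*(-1)) + (8*2 - 7*2) + (7*2 - (-7)*2) + ((-7)*0 - (-4)*2) + ((-4)*(-6) - (-2)*0)
= 120
Area = |120|/2 = 60

60


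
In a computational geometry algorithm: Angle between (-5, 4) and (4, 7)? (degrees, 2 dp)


u.v = 8, |u| = sqrt(41) = 6.4031, |v| = sqrt(65) = 8.0623
cos(theta) = u.v/(|u||v|) = 8/sqrt(2665) = 0.154968
theta = acos(0.154968) = 81.09 degrees

81.09 degrees


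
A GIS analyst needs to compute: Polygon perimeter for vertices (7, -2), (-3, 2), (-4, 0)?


Sides: (7, -2)->(-3, 2): sqrt(116) = 10.77033, (-3, 2)->(-4, 0): sqrt(5) = 2.236068, (-4, 0)->(7, -2): sqrt(125) = 11.18034
Sum = 24.186738
Perimeter = 24.1867

24.1867


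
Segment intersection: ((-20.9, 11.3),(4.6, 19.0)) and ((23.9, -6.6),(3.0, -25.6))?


Cross products: d1=-1225.31, d2=-901.74, d3=-801.41, d4=-1124.98
d1*d2 < 0 and d3*d4 < 0? no

No, they don't intersect


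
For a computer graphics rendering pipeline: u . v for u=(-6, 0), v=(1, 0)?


u . v = u_x*v_x + u_y*v_y = (-6)*1 + 0*0
= (-6) + 0 = -6

-6


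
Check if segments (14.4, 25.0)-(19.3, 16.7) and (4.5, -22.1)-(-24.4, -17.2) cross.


Cross products: d1=-1409.7, d2=-1193.84, d3=-312.96, d4=-528.82
d1*d2 < 0 and d3*d4 < 0? no

No, they don't intersect


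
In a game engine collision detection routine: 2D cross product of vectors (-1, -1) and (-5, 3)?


u x v = u_x*v_y - u_y*v_x = (-1)*3 - (-1)*(-5)
= (-3) - 5 = -8

-8


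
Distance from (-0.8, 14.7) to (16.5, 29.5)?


dx=17.3, dy=14.8
d^2 = 17.3^2 + 14.8^2 = 518.33
d = sqrt(518.33) = 22.7669

22.7669


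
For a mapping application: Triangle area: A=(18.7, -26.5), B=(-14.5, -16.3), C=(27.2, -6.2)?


Area = |x_A(y_B-y_C) + x_B(y_C-y_A) + x_C(y_A-y_B)|/2
= |(-188.87) + (-294.35) + (-277.44)|/2
= 760.66/2 = 380.33

380.33


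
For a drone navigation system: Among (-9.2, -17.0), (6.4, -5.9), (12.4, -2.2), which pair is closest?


d(P0,P1) = 19.146, d(P0,P2) = 26.184, d(P1,P2) = 7.0491
Closest: P1 and P2

Closest pair: (6.4, -5.9) and (12.4, -2.2), distance = 7.0491


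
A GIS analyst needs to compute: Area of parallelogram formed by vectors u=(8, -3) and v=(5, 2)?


|u x v| = |8*2 - (-3)*5|
= |16 - (-15)| = 31

31


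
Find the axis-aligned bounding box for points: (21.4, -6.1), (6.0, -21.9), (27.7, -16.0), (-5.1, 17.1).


x range: [-5.1, 27.7]
y range: [-21.9, 17.1]
Bounding box: (-5.1,-21.9) to (27.7,17.1)

(-5.1,-21.9) to (27.7,17.1)


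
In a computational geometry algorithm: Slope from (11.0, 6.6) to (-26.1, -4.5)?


slope = (y2-y1)/(x2-x1) = ((-4.5)-6.6)/((-26.1)-11) = (-11.1)/(-37.1) = 0.2992

0.2992


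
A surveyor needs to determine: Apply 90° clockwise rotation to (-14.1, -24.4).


90° CW: (x,y) -> (y, -x)
(-14.1,-24.4) -> (-24.4, 14.1)

(-24.4, 14.1)


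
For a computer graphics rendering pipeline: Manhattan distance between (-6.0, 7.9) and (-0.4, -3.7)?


|(-6)-(-0.4)| + |7.9-(-3.7)| = 5.6 + 11.6 = 17.2

17.2


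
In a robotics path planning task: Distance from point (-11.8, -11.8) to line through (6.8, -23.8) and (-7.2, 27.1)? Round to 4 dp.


|cross product| = 778.74
|line direction| = sqrt(2786.81) = 52.7902
Distance = 778.74/sqrt(2786.81) = 14.7516

14.7516


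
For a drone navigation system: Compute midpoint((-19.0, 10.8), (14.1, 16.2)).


M = (((-19)+14.1)/2, (10.8+16.2)/2)
= (-2.45, 13.5)

(-2.45, 13.5)


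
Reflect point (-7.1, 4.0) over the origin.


Reflection over origin: (x,y) -> (-x,-y)
(-7.1, 4) -> (7.1, -4)

(7.1, -4)


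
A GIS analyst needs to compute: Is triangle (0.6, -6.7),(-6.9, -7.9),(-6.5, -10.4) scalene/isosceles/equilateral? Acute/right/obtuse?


Side lengths squared: AB^2=57.69, BC^2=6.41, CA^2=64.1
Sorted: [6.41, 57.69, 64.1]
By sides: Scalene, By angles: Right

Scalene, Right


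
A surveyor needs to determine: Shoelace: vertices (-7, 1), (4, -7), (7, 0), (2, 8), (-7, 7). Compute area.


Shoelace sum: ((-7)*(-7) - 4*1) + (4*0 - 7*(-7)) + (7*8 - 2*0) + (2*7 - (-7)*8) + ((-7)*1 - (-7)*7)
= 262
Area = |262|/2 = 131

131


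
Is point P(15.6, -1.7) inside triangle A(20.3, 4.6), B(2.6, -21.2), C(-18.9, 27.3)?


Cross products: AB x AP = -9.75, BC x BP = -1049.75, CA x CP = -353.65
All same sign? yes

Yes, inside


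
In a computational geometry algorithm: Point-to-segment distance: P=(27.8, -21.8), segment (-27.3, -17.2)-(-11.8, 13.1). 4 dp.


Project P onto AB: t = 0.617 (clamped to [0,1])
Closest point on segment: (-17.7368, 1.4944)
Distance: 51.1491

51.1491


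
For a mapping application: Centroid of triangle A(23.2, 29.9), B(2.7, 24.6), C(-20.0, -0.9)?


Centroid = ((x_A+x_B+x_C)/3, (y_A+y_B+y_C)/3)
= ((23.2+2.7+(-20))/3, (29.9+24.6+(-0.9))/3)
= (1.9667, 17.8667)

(1.9667, 17.8667)


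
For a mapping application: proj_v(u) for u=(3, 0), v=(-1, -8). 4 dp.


u.v = -3, |v| = sqrt(65) = 8.0623
Scalar projection = u.v / |v| = -3 / sqrt(65) = -0.3721

-0.3721


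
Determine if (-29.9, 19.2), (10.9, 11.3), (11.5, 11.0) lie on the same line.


Cross product: (10.9-(-29.9))*(11-19.2) - (11.3-19.2)*(11.5-(-29.9))
= -7.5

No, not collinear


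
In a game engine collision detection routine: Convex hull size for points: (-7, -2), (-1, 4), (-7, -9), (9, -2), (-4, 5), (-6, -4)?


Convex hull vertices (CCW): (-7, -9), (9, -2), (-1, 4), (-4, 5), (-7, -2)
Count = 5

5


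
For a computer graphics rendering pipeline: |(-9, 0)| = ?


|u| = sqrt((-9)^2 + 0^2) = sqrt(81) = 9

9


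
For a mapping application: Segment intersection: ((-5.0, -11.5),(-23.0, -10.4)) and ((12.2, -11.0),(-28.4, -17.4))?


Cross products: d1=-89.78, d2=-249.64, d3=-27.92, d4=131.94
d1*d2 < 0 and d3*d4 < 0? no

No, they don't intersect


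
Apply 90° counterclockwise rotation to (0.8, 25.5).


90° CCW: (x,y) -> (-y, x)
(0.8,25.5) -> (-25.5, 0.8)

(-25.5, 0.8)


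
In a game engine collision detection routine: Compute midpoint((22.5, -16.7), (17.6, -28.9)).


M = ((22.5+17.6)/2, ((-16.7)+(-28.9))/2)
= (20.05, -22.8)

(20.05, -22.8)


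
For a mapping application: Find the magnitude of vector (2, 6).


|u| = sqrt(2^2 + 6^2) = sqrt(40) = 6.3246

6.3246


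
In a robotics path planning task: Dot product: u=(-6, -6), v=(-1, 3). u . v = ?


u . v = u_x*v_x + u_y*v_y = (-6)*(-1) + (-6)*3
= 6 + (-18) = -12

-12


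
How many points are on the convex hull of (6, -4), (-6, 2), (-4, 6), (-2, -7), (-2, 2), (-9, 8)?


Convex hull vertices (CCW): (-9, 8), (-2, -7), (6, -4), (-4, 6)
Count = 4

4


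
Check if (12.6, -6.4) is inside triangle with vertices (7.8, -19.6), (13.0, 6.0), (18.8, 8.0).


Cross products: AB x AP = -54.24, BC x BP = -71.12, CA x CP = -12.72
All same sign? yes

Yes, inside


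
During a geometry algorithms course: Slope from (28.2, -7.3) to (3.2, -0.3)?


slope = (y2-y1)/(x2-x1) = ((-0.3)-(-7.3))/(3.2-28.2) = 7/(-25) = -0.28

-0.28


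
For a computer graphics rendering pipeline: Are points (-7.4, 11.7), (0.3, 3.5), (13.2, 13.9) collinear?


Cross product: (0.3-(-7.4))*(13.9-11.7) - (3.5-11.7)*(13.2-(-7.4))
= 185.86

No, not collinear


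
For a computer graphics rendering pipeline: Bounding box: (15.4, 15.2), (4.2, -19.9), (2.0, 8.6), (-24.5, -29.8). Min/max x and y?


x range: [-24.5, 15.4]
y range: [-29.8, 15.2]
Bounding box: (-24.5,-29.8) to (15.4,15.2)

(-24.5,-29.8) to (15.4,15.2)


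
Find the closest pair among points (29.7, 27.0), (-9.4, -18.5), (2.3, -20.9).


d(P0,P1) = 59.9922, d(P0,P2) = 55.1831, d(P1,P2) = 11.9436
Closest: P1 and P2

Closest pair: (-9.4, -18.5) and (2.3, -20.9), distance = 11.9436


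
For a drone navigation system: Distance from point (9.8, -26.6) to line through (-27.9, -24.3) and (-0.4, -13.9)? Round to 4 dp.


|cross product| = 455.33
|line direction| = sqrt(864.41) = 29.4009
Distance = 455.33/sqrt(864.41) = 15.487

15.487


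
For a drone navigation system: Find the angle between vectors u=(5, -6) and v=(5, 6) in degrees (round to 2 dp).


u.v = -11, |u| = sqrt(61) = 7.8102, |v| = sqrt(61) = 7.8102
cos(theta) = u.v/(|u||v|) = -11/sqrt(3721) = -0.180328
theta = acos(-0.180328) = 100.39 degrees

100.39 degrees


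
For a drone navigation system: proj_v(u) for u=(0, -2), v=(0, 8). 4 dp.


u.v = -16, |v| = sqrt(64) = 8
Scalar projection = u.v / |v| = -16 / sqrt(64) = -2

-2


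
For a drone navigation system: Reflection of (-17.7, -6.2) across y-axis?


Reflection over y-axis: (x,y) -> (-x,y)
(-17.7, -6.2) -> (17.7, -6.2)

(17.7, -6.2)


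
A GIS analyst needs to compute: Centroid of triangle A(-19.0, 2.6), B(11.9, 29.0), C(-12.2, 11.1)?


Centroid = ((x_A+x_B+x_C)/3, (y_A+y_B+y_C)/3)
= (((-19)+11.9+(-12.2))/3, (2.6+29+11.1)/3)
= (-6.4333, 14.2333)

(-6.4333, 14.2333)


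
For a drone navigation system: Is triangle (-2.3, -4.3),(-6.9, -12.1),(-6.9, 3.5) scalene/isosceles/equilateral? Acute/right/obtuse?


Side lengths squared: AB^2=82, BC^2=243.36, CA^2=82
Sorted: [82, 82, 243.36]
By sides: Isosceles, By angles: Obtuse

Isosceles, Obtuse


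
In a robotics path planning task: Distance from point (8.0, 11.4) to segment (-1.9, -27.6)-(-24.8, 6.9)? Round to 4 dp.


Project P onto AB: t = 0.6525 (clamped to [0,1])
Closest point on segment: (-16.8419, -5.0893)
Distance: 29.8164

29.8164


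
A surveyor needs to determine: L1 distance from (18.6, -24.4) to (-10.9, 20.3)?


|18.6-(-10.9)| + |(-24.4)-20.3| = 29.5 + 44.7 = 74.2

74.2


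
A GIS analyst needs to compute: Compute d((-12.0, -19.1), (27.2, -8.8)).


dx=39.2, dy=10.3
d^2 = 39.2^2 + 10.3^2 = 1642.73
d = sqrt(1642.73) = 40.5306

40.5306
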